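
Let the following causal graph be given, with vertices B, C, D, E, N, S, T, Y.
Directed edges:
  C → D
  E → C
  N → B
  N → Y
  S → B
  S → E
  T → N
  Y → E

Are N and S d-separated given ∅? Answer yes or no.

Bayes-Ball from N | ∅ reaches {B,C,D,E,T,Y}.
S ∉ reach(N|∅) ⇒ N ⊥ S | ∅.

Yes — N ⊥ S | ∅.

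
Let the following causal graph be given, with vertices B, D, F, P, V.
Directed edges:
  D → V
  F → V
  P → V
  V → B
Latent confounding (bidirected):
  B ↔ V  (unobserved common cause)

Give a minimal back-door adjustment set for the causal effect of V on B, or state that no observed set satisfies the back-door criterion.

V→B: no observed back-door set.

desc(V)\{V}={B}; candidates ⊆ {D,F,P}.
V↔B: latent back-door arc(s) into V.
size 0: {}; under {} V still reaches {B,D,F,P} ∋ B.
size 1: {D}, {F}, {P}; under {D} V still reaches {B,F,P} ∋ B.
size 2: {D,F}, {D,P}, {F,P}; under {D,F} V still reaches {B,P} ∋ B.
V↔B cannot be blocked by any observed set — no back-door set.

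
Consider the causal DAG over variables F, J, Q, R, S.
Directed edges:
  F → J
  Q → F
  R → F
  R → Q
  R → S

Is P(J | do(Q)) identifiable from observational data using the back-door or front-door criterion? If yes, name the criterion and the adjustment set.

P(J|do(Q)): backdoor, adjust for {R}.

desc(Q)\{Q}={F,J}; candidates ⊆ {R,S}.
size 0: {}; under {} Q still reaches {F,J,R,S} ∋ J.
{R}: Q⊥J given {R} in G with Q→· removed — back-door holds.
P(J|do(Q)) = Σ_{R} P(J|Q,R)·P(R).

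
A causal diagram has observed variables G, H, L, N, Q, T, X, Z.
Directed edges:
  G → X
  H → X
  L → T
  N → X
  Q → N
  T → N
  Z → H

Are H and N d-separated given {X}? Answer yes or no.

No — H and N are d-connected given {X}.

Bayes-Ball from H | {X} reaches {G,L,N,Q,T,Z}.
N ∈ reach(H|{X}) ⇒ H ⊥̸ N | {X}.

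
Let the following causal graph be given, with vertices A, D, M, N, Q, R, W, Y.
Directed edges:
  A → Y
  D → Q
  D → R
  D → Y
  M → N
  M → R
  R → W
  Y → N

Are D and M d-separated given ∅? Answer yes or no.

Yes — D ⊥ M | ∅.

Bayes-Ball from D | ∅ reaches {N,Q,R,W,Y}.
M ∉ reach(D|∅) ⇒ D ⊥ M | ∅.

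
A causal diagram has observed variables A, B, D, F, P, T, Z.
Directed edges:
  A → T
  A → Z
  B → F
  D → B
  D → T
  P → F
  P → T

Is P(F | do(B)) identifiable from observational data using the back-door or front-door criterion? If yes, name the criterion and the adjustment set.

desc(B)\{B}={F}; candidates ⊆ {A,D,P,T,Z}.
∅: B⊥F given ∅ in G with B→· removed — back-door holds.
P(F|do(B)) = P(F|B) — no adjustment needed.

P(F|do(B)): backdoor, adjust for ∅.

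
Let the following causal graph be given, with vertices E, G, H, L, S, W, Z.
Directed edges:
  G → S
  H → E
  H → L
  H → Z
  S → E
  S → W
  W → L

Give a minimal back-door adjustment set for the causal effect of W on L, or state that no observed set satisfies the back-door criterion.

W→L: minimal back-door set ∅.

desc(W)\{W}={L}; candidates ⊆ {E,G,H,S,Z}.
∅: W⊥L given ∅ in G with W→· removed — back-door holds.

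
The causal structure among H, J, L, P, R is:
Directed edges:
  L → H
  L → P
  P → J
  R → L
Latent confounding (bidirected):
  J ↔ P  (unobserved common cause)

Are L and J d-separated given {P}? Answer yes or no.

Bayes-Ball from L | {P} reaches {H,J,R}.
J ∈ reach(L|{P}) ⇒ L ⊥̸ J | {P}.

No — L and J are d-connected given {P}.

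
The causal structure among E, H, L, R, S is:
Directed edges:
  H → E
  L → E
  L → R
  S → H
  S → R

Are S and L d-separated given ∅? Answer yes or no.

Yes — S ⊥ L | ∅.

Bayes-Ball from S | ∅ reaches {E,H,R}.
L ∉ reach(S|∅) ⇒ S ⊥ L | ∅.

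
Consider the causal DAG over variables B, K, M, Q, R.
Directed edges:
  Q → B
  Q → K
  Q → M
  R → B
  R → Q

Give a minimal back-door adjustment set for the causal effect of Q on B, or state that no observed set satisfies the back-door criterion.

Q→B: minimal back-door set {R}.

desc(Q)\{Q}={B,K,M}; candidates ⊆ {R}.
size 0: {}; under {} Q still reaches {B,R} ∋ B.
{R}: Q⊥B given {R} in G with Q→· removed — back-door holds.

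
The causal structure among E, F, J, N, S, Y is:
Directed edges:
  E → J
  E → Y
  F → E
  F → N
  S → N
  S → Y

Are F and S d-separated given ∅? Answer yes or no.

Yes — F ⊥ S | ∅.

Bayes-Ball from F | ∅ reaches {E,J,N,Y}.
S ∉ reach(F|∅) ⇒ F ⊥ S | ∅.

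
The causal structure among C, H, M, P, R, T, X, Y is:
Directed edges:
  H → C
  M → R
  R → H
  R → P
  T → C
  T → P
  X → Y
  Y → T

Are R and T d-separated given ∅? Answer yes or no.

Yes — R ⊥ T | ∅.

Bayes-Ball from R | ∅ reaches {C,H,M,P}.
T ∉ reach(R|∅) ⇒ R ⊥ T | ∅.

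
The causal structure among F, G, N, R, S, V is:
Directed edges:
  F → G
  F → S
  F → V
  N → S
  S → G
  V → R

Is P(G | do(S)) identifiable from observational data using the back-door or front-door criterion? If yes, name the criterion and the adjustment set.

P(G|do(S)): backdoor, adjust for {F}.

desc(S)\{S}={G}; candidates ⊆ {F,N,R,V}.
size 0: {}; under {} S still reaches {F,G,N,R,V} ∋ G.
{F}: S⊥G given {F} in G with S→· removed — back-door holds.
P(G|do(S)) = Σ_{F} P(G|S,F)·P(F).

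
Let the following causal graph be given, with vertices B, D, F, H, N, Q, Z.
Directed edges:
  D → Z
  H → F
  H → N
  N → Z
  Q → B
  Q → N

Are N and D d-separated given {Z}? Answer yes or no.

No — N and D are d-connected given {Z}.

Bayes-Ball from N | {Z} reaches {B,D,F,H,Q}.
D ∈ reach(N|{Z}) ⇒ N ⊥̸ D | {Z}.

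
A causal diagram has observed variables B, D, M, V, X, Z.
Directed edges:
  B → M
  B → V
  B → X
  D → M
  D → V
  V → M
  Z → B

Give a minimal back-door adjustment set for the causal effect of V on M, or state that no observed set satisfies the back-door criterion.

desc(V)\{V}={M}; candidates ⊆ {B,D,X,Z}.
size 0: {}; under {} V still reaches {B,D,M,X,Z} ∋ M.
size 1: {B}, {D}, {X} …(+1); under {B} V still reaches {D,M} ∋ M.
{B,D}: V⊥M given {B,D} in G with V→· removed — back-door holds.

V→M: minimal back-door set {B, D}.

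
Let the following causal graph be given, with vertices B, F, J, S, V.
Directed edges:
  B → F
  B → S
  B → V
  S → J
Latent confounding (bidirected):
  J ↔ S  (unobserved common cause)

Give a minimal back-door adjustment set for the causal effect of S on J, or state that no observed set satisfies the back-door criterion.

desc(S)\{S}={J}; candidates ⊆ {B,F,V}.
S↔J: latent back-door arc(s) into S.
size 0: {}; under {} S still reaches {B,F,J,V} ∋ J.
size 1: {B}, {F}, {V}; under {B} S still reaches {J} ∋ J.
size 2: {B,F}, {B,V}, {F,V}; under {B,F} S still reaches {J} ∋ J.
S↔J cannot be blocked by any observed set — no back-door set.

S→J: no observed back-door set.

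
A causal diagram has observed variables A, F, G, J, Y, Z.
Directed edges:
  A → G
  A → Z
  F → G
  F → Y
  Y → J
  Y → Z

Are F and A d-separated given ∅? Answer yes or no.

Yes — F ⊥ A | ∅.

Bayes-Ball from F | ∅ reaches {G,J,Y,Z}.
A ∉ reach(F|∅) ⇒ F ⊥ A | ∅.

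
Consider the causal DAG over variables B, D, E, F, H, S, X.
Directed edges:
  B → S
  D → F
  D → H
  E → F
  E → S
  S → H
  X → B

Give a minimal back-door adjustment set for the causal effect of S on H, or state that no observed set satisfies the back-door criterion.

desc(S)\{S}={H}; candidates ⊆ {B,D,E,F,X}.
∅: S⊥H given ∅ in G with S→· removed — back-door holds.

S→H: minimal back-door set ∅.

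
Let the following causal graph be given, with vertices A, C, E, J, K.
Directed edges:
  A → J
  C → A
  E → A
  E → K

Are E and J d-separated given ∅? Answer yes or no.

Bayes-Ball from E | ∅ reaches {A,J,K}.
J ∈ reach(E|∅) ⇒ E ⊥̸ J | ∅.

No — E and J are d-connected given ∅.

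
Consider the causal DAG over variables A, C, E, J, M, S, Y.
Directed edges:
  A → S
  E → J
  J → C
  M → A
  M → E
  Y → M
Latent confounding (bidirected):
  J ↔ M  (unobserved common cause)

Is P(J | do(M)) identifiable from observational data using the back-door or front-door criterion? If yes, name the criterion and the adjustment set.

P(J|do(M)): frontdoor, adjust for {E}.

desc(M)\{M}={A,C,E,J,S}; candidates ⊆ {Y}.
M↔J: latent back-door arc(s) into M.
size 0: {}; under {} M still reaches {C,J,Y} ∋ J.
size 1: {Y}; under {Y} M still reaches {C,J} ∋ J.
M↔J cannot be blocked by any observed set — no back-door set.
{E}: (i) intercepts every directed M→J path; (ii) no back-door M→{E}; (iii) {M} blocks every back-door {E}→J. Front-door holds.
P(J|do(M)) = Σ_{E} P(E|M) Σ_{M'} P(J|E,M')P(M').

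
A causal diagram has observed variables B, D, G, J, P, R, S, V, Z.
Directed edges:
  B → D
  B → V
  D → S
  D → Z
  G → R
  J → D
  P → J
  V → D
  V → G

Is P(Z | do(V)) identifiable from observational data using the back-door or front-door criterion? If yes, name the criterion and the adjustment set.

desc(V)\{V}={D,G,R,S,Z}; candidates ⊆ {B,J,P}.
size 0: {}; under {} V still reaches {B,D,S,Z} ∋ Z.
{B}: V⊥Z given {B} in G with V→· removed — back-door holds.
P(Z|do(V)) = Σ_{B} P(Z|V,B)·P(B).

P(Z|do(V)): backdoor, adjust for {B}.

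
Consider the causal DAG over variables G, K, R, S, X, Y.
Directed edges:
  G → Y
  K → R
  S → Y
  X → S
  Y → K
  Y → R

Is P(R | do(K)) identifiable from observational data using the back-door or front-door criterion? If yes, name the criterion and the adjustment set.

P(R|do(K)): backdoor, adjust for {Y}.

desc(K)\{K}={R}; candidates ⊆ {G,S,X,Y}.
size 0: {}; under {} K still reaches {G,R,S,X,Y} ∋ R.
{Y}: K⊥R given {Y} in G with K→· removed — back-door holds.
P(R|do(K)) = Σ_{Y} P(R|K,Y)·P(Y).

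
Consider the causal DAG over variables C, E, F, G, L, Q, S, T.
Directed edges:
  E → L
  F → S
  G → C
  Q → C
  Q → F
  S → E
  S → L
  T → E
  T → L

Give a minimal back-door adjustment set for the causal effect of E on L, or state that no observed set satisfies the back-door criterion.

desc(E)\{E}={L}; candidates ⊆ {C,F,G,Q,S,T}.
size 0: {}; under {} E still reaches {C,F,L,Q,S,T} ∋ L.
size 1: {C}, {F}, {G} …(+3); under {C} E still reaches {F,G,L,Q,S,T} ∋ L.
{S,T}: E⊥L given {S,T} in G with E→· removed — back-door holds.

E→L: minimal back-door set {S, T}.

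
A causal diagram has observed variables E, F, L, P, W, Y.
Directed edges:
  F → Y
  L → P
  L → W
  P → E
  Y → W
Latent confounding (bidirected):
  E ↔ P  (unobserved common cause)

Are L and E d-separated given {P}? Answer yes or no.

No — L and E are d-connected given {P}.

Bayes-Ball from L | {P} reaches {E,W}.
E ∈ reach(L|{P}) ⇒ L ⊥̸ E | {P}.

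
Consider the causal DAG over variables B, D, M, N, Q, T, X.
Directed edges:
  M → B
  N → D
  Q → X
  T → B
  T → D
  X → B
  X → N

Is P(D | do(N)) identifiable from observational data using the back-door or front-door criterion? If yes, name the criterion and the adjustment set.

P(D|do(N)): backdoor, adjust for ∅.

desc(N)\{N}={D}; candidates ⊆ {B,M,Q,T,X}.
∅: N⊥D given ∅ in G with N→· removed — back-door holds.
P(D|do(N)) = P(D|N) — no adjustment needed.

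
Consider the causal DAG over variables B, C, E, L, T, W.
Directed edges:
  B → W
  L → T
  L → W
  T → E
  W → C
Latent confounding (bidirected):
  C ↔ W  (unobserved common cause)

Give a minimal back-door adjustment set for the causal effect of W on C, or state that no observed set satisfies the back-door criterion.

desc(W)\{W}={C}; candidates ⊆ {B,E,L,T}.
W↔C: latent back-door arc(s) into W.
size 0: {}; under {} W still reaches {B,C,E,L,T} ∋ C.
size 1: {B}, {E}, {L} …(+1); under {B} W still reaches {C,E,L,T} ∋ C.
size 2: {B,E}, {B,L}, {B,T} …(+3); under {B,E} W still reaches {C,L,T} ∋ C.
W↔C cannot be blocked by any observed set — no back-door set.

W→C: no observed back-door set.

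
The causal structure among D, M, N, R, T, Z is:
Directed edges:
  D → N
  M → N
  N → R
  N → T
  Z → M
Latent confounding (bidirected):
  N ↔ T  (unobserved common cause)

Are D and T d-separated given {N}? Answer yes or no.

Bayes-Ball from D | {N} reaches {M,T,Z}.
T ∈ reach(D|{N}) ⇒ D ⊥̸ T | {N}.

No — D and T are d-connected given {N}.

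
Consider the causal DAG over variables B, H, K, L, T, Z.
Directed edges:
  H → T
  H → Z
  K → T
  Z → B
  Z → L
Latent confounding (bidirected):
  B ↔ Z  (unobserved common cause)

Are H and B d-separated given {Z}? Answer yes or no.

No — H and B are d-connected given {Z}.

Bayes-Ball from H | {Z} reaches {B,T}.
B ∈ reach(H|{Z}) ⇒ H ⊥̸ B | {Z}.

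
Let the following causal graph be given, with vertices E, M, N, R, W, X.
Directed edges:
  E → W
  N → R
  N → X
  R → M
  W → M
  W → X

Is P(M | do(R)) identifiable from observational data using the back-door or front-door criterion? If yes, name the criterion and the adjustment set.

P(M|do(R)): backdoor, adjust for ∅.

desc(R)\{R}={M}; candidates ⊆ {E,N,W,X}.
∅: R⊥M given ∅ in G with R→· removed — back-door holds.
P(M|do(R)) = P(M|R) — no adjustment needed.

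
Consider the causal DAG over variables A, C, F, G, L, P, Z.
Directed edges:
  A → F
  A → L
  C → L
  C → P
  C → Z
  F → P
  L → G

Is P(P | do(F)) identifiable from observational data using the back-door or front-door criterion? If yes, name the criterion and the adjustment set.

desc(F)\{F}={P}; candidates ⊆ {A,C,G,L,Z}.
∅: F⊥P given ∅ in G with F→· removed — back-door holds.
P(P|do(F)) = P(P|F) — no adjustment needed.

P(P|do(F)): backdoor, adjust for ∅.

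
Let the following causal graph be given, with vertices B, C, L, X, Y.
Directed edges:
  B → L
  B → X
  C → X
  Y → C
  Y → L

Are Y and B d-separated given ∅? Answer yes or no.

Yes — Y ⊥ B | ∅.

Bayes-Ball from Y | ∅ reaches {C,L,X}.
B ∉ reach(Y|∅) ⇒ Y ⊥ B | ∅.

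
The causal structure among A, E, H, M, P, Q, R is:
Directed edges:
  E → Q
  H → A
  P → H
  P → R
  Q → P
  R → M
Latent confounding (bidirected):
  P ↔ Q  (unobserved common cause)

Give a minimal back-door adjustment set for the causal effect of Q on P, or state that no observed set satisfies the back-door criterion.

Q→P: no observed back-door set.

desc(Q)\{Q}={A,H,M,P,R}; candidates ⊆ {E}.
Q↔P: latent back-door arc(s) into Q.
size 0: {}; under {} Q still reaches {A,E,H,M,P,R} ∋ P.
size 1: {E}; under {E} Q still reaches {A,H,M,P,R} ∋ P.
Q↔P cannot be blocked by any observed set — no back-door set.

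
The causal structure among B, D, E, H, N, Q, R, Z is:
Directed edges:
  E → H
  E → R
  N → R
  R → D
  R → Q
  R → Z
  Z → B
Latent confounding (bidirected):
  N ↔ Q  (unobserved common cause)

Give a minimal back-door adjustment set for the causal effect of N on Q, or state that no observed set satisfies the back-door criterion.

desc(N)\{N}={B,D,Q,R,Z}; candidates ⊆ {E,H}.
N↔Q: latent back-door arc(s) into N.
size 0: {}; under {} N still reaches {Q} ∋ Q.
size 1: {E}, {H}; under {E} N still reaches {Q} ∋ Q.
size 2: {E,H}; under {E,H} N still reaches {Q} ∋ Q.
N↔Q cannot be blocked by any observed set — no back-door set.

N→Q: no observed back-door set.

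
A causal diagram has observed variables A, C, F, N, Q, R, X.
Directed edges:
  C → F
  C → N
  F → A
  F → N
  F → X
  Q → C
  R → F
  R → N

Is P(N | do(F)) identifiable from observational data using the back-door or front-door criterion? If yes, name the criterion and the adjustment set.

P(N|do(F)): backdoor, adjust for {C, R}.

desc(F)\{F}={A,N,X}; candidates ⊆ {C,Q,R}.
size 0: {}; under {} F still reaches {C,N,Q,R} ∋ N.
size 1: {C}, {Q}, {R}; under {C} F still reaches {N,R} ∋ N.
{C,R}: F⊥N given {C,R} in G with F→· removed — back-door holds.
P(N|do(F)) = Σ_{C,R} P(N|F,C,R)·P(C,R).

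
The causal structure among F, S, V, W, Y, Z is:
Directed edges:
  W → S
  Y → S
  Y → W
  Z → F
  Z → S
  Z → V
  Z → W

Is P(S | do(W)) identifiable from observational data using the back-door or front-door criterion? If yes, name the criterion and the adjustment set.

desc(W)\{W}={S}; candidates ⊆ {F,V,Y,Z}.
size 0: {}; under {} W still reaches {F,S,V,Y,Z} ∋ S.
size 1: {F}, {V}, {Y} …(+1); under {F} W still reaches {S,V,Y,Z} ∋ S.
{Y,Z}: W⊥S given {Y,Z} in G with W→· removed — back-door holds.
P(S|do(W)) = Σ_{Y,Z} P(S|W,Y,Z)·P(Y,Z).

P(S|do(W)): backdoor, adjust for {Y, Z}.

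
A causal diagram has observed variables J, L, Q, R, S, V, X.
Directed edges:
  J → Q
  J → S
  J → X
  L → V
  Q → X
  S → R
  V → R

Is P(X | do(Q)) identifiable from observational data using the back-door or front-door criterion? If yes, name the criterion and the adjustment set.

desc(Q)\{Q}={X}; candidates ⊆ {J,L,R,S,V}.
size 0: {}; under {} Q still reaches {J,R,S,X} ∋ X.
{J}: Q⊥X given {J} in G with Q→· removed — back-door holds.
P(X|do(Q)) = Σ_{J} P(X|Q,J)·P(J).

P(X|do(Q)): backdoor, adjust for {J}.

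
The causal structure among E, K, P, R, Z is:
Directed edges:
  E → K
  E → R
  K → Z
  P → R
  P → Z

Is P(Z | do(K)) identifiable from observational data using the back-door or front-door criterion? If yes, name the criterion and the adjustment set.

desc(K)\{K}={Z}; candidates ⊆ {E,P,R}.
∅: K⊥Z given ∅ in G with K→· removed — back-door holds.
P(Z|do(K)) = P(Z|K) — no adjustment needed.

P(Z|do(K)): backdoor, adjust for ∅.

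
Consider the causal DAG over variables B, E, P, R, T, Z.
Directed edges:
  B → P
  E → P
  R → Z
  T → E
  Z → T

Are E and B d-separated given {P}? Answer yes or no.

Bayes-Ball from E | {P} reaches {B,R,T,Z}.
B ∈ reach(E|{P}) ⇒ E ⊥̸ B | {P}.

No — E and B are d-connected given {P}.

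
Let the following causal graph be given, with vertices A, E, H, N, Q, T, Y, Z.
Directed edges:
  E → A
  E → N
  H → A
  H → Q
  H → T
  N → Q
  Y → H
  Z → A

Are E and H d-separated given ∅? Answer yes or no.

Yes — E ⊥ H | ∅.

Bayes-Ball from E | ∅ reaches {A,N,Q}.
H ∉ reach(E|∅) ⇒ E ⊥ H | ∅.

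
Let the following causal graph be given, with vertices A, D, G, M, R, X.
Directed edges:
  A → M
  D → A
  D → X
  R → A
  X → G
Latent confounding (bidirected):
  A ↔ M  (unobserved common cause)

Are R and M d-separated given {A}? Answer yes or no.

Bayes-Ball from R | {A} reaches {D,G,M,X}.
M ∈ reach(R|{A}) ⇒ R ⊥̸ M | {A}.

No — R and M are d-connected given {A}.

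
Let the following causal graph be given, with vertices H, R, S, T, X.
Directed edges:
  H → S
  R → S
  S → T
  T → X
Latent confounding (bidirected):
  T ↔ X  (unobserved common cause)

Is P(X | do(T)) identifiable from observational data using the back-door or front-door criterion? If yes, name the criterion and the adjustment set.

P(X|do(T)): not identifiable (no BD/FD set).

desc(T)\{T}={X}; candidates ⊆ {H,R,S}.
T↔X: latent back-door arc(s) into T.
size 0: {}; under {} T still reaches {H,R,S,X} ∋ X.
size 1: {H}, {R}, {S}; under {H} T still reaches {R,S,X} ∋ X.
size 2: {H,R}, {H,S}, {R,S}; under {H,R} T still reaches {S,X} ∋ X.
T↔X cannot be blocked by any observed set — no back-door set.
No mediator lies on a directed T→…→X path.
Neither criterion identifies P(X|do(T)) in this graph.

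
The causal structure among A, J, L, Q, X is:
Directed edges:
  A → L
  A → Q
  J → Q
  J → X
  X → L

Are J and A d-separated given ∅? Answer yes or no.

Yes — J ⊥ A | ∅.

Bayes-Ball from J | ∅ reaches {L,Q,X}.
A ∉ reach(J|∅) ⇒ J ⊥ A | ∅.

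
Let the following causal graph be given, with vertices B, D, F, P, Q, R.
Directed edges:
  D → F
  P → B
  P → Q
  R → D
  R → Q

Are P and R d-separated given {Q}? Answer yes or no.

No — P and R are d-connected given {Q}.

Bayes-Ball from P | {Q} reaches {B,D,F,R}.
R ∈ reach(P|{Q}) ⇒ P ⊥̸ R | {Q}.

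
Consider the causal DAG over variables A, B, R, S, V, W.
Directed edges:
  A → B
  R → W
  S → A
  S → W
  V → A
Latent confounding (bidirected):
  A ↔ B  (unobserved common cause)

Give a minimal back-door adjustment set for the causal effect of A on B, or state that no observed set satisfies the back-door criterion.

A→B: no observed back-door set.

desc(A)\{A}={B}; candidates ⊆ {R,S,V,W}.
A↔B: latent back-door arc(s) into A.
size 0: {}; under {} A still reaches {B,S,V,W} ∋ B.
size 1: {R}, {S}, {V} …(+1); under {R} A still reaches {B,S,V,W} ∋ B.
size 2: {R,S}, {R,V}, {R,W} …(+3); under {R,S} A still reaches {B,V} ∋ B.
A↔B cannot be blocked by any observed set — no back-door set.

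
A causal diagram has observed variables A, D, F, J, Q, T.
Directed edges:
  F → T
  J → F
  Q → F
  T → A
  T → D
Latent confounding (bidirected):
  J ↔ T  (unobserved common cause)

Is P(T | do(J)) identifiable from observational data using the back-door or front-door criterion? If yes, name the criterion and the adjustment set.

P(T|do(J)): frontdoor, adjust for {F}.

desc(J)\{J}={A,D,F,T}; candidates ⊆ {Q}.
J↔T: latent back-door arc(s) into J.
size 0: {}; under {} J still reaches {A,D,T} ∋ T.
size 1: {Q}; under {Q} J still reaches {A,D,T} ∋ T.
J↔T cannot be blocked by any observed set — no back-door set.
{F}: (i) intercepts every directed J→T path; (ii) no back-door J→{F}; (iii) {J} blocks every back-door {F}→T. Front-door holds.
P(T|do(J)) = Σ_{F} P(F|J) Σ_{J'} P(T|F,J')P(J').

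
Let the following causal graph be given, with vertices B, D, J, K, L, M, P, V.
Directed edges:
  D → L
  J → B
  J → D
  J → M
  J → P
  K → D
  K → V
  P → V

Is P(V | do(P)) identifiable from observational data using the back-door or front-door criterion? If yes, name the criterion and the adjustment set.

P(V|do(P)): backdoor, adjust for ∅.

desc(P)\{P}={V}; candidates ⊆ {B,D,J,K,L,M}.
∅: P⊥V given ∅ in G with P→· removed — back-door holds.
P(V|do(P)) = P(V|P) — no adjustment needed.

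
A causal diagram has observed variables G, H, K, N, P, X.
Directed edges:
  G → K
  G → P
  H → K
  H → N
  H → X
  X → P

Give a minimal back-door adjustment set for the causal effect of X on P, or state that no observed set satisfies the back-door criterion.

X→P: minimal back-door set ∅.

desc(X)\{X}={P}; candidates ⊆ {G,H,K,N}.
∅: X⊥P given ∅ in G with X→· removed — back-door holds.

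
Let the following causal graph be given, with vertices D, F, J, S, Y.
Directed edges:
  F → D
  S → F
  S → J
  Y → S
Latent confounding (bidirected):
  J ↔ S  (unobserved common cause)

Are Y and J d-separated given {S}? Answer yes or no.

No — Y and J are d-connected given {S}.

Bayes-Ball from Y | {S} reaches {J}.
J ∈ reach(Y|{S}) ⇒ Y ⊥̸ J | {S}.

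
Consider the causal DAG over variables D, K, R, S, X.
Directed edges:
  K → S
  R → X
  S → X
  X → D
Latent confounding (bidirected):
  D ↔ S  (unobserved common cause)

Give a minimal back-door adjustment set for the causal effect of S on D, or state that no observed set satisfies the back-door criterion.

S→D: no observed back-door set.

desc(S)\{S}={D,X}; candidates ⊆ {K,R}.
S↔D: latent back-door arc(s) into S.
size 0: {}; under {} S still reaches {D,K} ∋ D.
size 1: {K}, {R}; under {K} S still reaches {D} ∋ D.
size 2: {K,R}; under {K,R} S still reaches {D} ∋ D.
S↔D cannot be blocked by any observed set — no back-door set.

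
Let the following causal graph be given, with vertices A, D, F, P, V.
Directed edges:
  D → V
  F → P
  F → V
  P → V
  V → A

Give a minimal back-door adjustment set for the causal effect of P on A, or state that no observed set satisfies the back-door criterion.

desc(P)\{P}={A,V}; candidates ⊆ {D,F}.
size 0: {}; under {} P still reaches {A,F,V} ∋ A.
{F}: P⊥A given {F} in G with P→· removed — back-door holds.

P→A: minimal back-door set {F}.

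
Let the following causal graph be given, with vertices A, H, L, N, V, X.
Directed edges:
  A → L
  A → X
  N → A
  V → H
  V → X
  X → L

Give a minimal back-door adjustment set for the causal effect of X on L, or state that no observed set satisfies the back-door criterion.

X→L: minimal back-door set {A}.

desc(X)\{X}={L}; candidates ⊆ {A,H,N,V}.
size 0: {}; under {} X still reaches {A,H,L,N,V} ∋ L.
{A}: X⊥L given {A} in G with X→· removed — back-door holds.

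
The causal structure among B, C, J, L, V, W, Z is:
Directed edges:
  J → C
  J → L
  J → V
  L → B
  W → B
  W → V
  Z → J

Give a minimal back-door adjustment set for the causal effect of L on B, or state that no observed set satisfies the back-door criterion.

desc(L)\{L}={B}; candidates ⊆ {C,J,V,W,Z}.
∅: L⊥B given ∅ in G with L→· removed — back-door holds.

L→B: minimal back-door set ∅.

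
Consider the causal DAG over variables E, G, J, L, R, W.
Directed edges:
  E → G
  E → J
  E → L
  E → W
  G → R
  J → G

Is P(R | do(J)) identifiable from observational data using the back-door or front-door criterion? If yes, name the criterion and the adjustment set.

P(R|do(J)): backdoor, adjust for {E}.

desc(J)\{J}={G,R}; candidates ⊆ {E,L,W}.
size 0: {}; under {} J still reaches {E,G,L,R,W} ∋ R.
{E}: J⊥R given {E} in G with J→· removed — back-door holds.
P(R|do(J)) = Σ_{E} P(R|J,E)·P(E).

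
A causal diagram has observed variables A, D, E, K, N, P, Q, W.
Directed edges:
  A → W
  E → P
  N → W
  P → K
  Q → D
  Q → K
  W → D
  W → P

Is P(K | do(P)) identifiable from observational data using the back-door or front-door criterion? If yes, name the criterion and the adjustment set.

P(K|do(P)): backdoor, adjust for ∅.

desc(P)\{P}={K}; candidates ⊆ {A,D,E,N,Q,W}.
∅: P⊥K given ∅ in G with P→· removed — back-door holds.
P(K|do(P)) = P(K|P) — no adjustment needed.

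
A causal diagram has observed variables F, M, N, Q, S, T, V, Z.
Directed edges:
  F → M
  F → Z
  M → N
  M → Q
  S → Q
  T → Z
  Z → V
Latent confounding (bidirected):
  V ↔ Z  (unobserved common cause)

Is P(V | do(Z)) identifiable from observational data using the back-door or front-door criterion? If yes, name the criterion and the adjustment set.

P(V|do(Z)): not identifiable (no BD/FD set).

desc(Z)\{Z}={V}; candidates ⊆ {F,M,N,Q,S,T}.
Z↔V: latent back-door arc(s) into Z.
size 0: {}; under {} Z still reaches {F,M,N,Q,T,V} ∋ V.
size 1: {F}, {M}, {N} …(+3); under {F} Z still reaches {T,V} ∋ V.
size 2: {F,M}, {F,N}, {F,Q} …(+12); under {F,M} Z still reaches {T,V} ∋ V.
Z↔V cannot be blocked by any observed set — no back-door set.
No mediator lies on a directed Z→…→V path.
Neither criterion identifies P(V|do(Z)) in this graph.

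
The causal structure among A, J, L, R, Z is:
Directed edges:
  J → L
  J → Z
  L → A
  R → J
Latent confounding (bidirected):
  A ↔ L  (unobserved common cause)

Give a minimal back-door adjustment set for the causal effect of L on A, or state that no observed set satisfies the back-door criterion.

L→A: no observed back-door set.

desc(L)\{L}={A}; candidates ⊆ {J,R,Z}.
L↔A: latent back-door arc(s) into L.
size 0: {}; under {} L still reaches {A,J,R,Z} ∋ A.
size 1: {J}, {R}, {Z}; under {J} L still reaches {A} ∋ A.
size 2: {J,R}, {J,Z}, {R,Z}; under {J,R} L still reaches {A} ∋ A.
L↔A cannot be blocked by any observed set — no back-door set.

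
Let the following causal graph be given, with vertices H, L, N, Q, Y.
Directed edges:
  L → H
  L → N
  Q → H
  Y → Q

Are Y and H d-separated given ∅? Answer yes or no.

No — Y and H are d-connected given ∅.

Bayes-Ball from Y | ∅ reaches {H,Q}.
H ∈ reach(Y|∅) ⇒ Y ⊥̸ H | ∅.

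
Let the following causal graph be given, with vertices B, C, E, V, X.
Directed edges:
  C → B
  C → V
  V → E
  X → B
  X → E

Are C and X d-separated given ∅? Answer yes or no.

Bayes-Ball from C | ∅ reaches {B,E,V}.
X ∉ reach(C|∅) ⇒ C ⊥ X | ∅.

Yes — C ⊥ X | ∅.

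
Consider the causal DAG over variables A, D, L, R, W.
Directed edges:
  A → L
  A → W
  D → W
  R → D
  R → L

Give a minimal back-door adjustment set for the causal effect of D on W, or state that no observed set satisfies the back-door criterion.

D→W: minimal back-door set ∅.

desc(D)\{D}={W}; candidates ⊆ {A,L,R}.
∅: D⊥W given ∅ in G with D→· removed — back-door holds.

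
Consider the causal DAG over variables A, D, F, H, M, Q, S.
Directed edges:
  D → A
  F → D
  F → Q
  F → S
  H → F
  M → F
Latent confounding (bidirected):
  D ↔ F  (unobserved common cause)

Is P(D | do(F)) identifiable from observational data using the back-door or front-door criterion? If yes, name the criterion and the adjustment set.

P(D|do(F)): not identifiable (no BD/FD set).

desc(F)\{F}={A,D,Q,S}; candidates ⊆ {H,M}.
F↔D: latent back-door arc(s) into F.
size 0: {}; under {} F still reaches {A,D,H,M} ∋ D.
size 1: {H}, {M}; under {H} F still reaches {A,D,M} ∋ D.
size 2: {H,M}; under {H,M} F still reaches {A,D} ∋ D.
F↔D cannot be blocked by any observed set — no back-door set.
No mediator lies on a directed F→…→D path.
Neither criterion identifies P(D|do(F)) in this graph.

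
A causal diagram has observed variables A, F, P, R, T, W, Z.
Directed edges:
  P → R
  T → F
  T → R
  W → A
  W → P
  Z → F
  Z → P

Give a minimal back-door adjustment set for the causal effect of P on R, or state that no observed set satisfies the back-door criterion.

desc(P)\{P}={R}; candidates ⊆ {A,F,T,W,Z}.
∅: P⊥R given ∅ in G with P→· removed — back-door holds.

P→R: minimal back-door set ∅.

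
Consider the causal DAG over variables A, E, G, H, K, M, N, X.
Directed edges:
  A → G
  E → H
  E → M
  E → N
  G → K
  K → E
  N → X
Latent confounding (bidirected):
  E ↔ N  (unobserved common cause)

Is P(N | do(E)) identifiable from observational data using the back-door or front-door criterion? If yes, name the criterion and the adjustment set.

desc(E)\{E}={H,M,N,X}; candidates ⊆ {A,G,K}.
E↔N: latent back-door arc(s) into E.
size 0: {}; under {} E still reaches {A,G,K,N,X} ∋ N.
size 1: {A}, {G}, {K}; under {A} E still reaches {G,K,N,X} ∋ N.
size 2: {A,G}, {A,K}, {G,K}; under {A,G} E still reaches {K,N,X} ∋ N.
E↔N cannot be blocked by any observed set — no back-door set.
No mediator lies on a directed E→…→N path.
Neither criterion identifies P(N|do(E)) in this graph.

P(N|do(E)): not identifiable (no BD/FD set).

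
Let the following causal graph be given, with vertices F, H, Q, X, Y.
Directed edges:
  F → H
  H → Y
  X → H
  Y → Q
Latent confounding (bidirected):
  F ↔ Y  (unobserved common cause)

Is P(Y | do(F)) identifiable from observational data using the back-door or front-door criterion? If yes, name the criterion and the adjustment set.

P(Y|do(F)): frontdoor, adjust for {H}.

desc(F)\{F}={H,Q,Y}; candidates ⊆ {X}.
F↔Y: latent back-door arc(s) into F.
size 0: {}; under {} F still reaches {Q,Y} ∋ Y.
size 1: {X}; under {X} F still reaches {Q,Y} ∋ Y.
F↔Y cannot be blocked by any observed set — no back-door set.
{H}: (i) intercepts every directed F→Y path; (ii) no back-door F→{H}; (iii) {F} blocks every back-door {H}→Y. Front-door holds.
P(Y|do(F)) = Σ_{H} P(H|F) Σ_{F'} P(Y|H,F')P(F').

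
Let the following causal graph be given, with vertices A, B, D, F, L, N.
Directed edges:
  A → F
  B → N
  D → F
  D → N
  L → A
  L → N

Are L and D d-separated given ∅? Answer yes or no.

Yes — L ⊥ D | ∅.

Bayes-Ball from L | ∅ reaches {A,F,N}.
D ∉ reach(L|∅) ⇒ L ⊥ D | ∅.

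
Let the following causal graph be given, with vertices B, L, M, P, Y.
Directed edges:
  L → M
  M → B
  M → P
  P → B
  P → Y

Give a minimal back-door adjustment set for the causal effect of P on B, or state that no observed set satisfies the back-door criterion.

P→B: minimal back-door set {M}.

desc(P)\{P}={B,Y}; candidates ⊆ {L,M}.
size 0: {}; under {} P still reaches {B,L,M} ∋ B.
{M}: P⊥B given {M} in G with P→· removed — back-door holds.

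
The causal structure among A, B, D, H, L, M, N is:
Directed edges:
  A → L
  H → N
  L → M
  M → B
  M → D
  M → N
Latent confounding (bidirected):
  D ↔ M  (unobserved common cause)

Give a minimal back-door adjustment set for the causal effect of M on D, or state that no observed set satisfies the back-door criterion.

M→D: no observed back-door set.

desc(M)\{M}={B,D,N}; candidates ⊆ {A,H,L}.
M↔D: latent back-door arc(s) into M.
size 0: {}; under {} M still reaches {A,D,L} ∋ D.
size 1: {A}, {H}, {L}; under {A} M still reaches {D,L} ∋ D.
size 2: {A,H}, {A,L}, {H,L}; under {A,H} M still reaches {D,L} ∋ D.
M↔D cannot be blocked by any observed set — no back-door set.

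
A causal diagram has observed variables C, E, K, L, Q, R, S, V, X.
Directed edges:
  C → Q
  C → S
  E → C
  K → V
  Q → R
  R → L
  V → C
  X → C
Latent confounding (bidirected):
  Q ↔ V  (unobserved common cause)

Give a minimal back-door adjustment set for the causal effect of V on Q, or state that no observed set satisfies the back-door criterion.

V→Q: no observed back-door set.

desc(V)\{V}={C,L,Q,R,S}; candidates ⊆ {E,K,X}.
V↔Q: latent back-door arc(s) into V.
size 0: {}; under {} V still reaches {K,L,Q,R} ∋ Q.
size 1: {E}, {K}, {X}; under {E} V still reaches {K,L,Q,R} ∋ Q.
size 2: {E,K}, {E,X}, {K,X}; under {E,K} V still reaches {L,Q,R} ∋ Q.
V↔Q cannot be blocked by any observed set — no back-door set.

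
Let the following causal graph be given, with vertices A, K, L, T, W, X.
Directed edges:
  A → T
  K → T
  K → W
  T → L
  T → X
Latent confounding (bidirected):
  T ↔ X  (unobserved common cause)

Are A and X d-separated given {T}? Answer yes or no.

No — A and X are d-connected given {T}.

Bayes-Ball from A | {T} reaches {K,W,X}.
X ∈ reach(A|{T}) ⇒ A ⊥̸ X | {T}.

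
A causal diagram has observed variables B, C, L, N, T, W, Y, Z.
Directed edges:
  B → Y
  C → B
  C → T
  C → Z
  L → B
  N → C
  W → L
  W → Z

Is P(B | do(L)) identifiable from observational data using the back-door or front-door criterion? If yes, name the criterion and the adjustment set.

desc(L)\{L}={B,Y}; candidates ⊆ {C,N,T,W,Z}.
∅: L⊥B given ∅ in G with L→· removed — back-door holds.
P(B|do(L)) = P(B|L) — no adjustment needed.

P(B|do(L)): backdoor, adjust for ∅.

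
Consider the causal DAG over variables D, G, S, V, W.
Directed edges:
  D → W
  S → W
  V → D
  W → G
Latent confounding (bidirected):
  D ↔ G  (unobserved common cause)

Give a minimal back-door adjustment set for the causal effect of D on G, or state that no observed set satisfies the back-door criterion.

desc(D)\{D}={G,W}; candidates ⊆ {S,V}.
D↔G: latent back-door arc(s) into D.
size 0: {}; under {} D still reaches {G,V} ∋ G.
size 1: {S}, {V}; under {S} D still reaches {G,V} ∋ G.
size 2: {S,V}; under {S,V} D still reaches {G} ∋ G.
D↔G cannot be blocked by any observed set — no back-door set.

D→G: no observed back-door set.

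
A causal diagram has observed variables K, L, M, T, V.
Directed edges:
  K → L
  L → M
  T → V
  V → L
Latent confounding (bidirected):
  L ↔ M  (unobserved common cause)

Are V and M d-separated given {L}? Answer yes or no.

No — V and M are d-connected given {L}.

Bayes-Ball from V | {L} reaches {K,M,T}.
M ∈ reach(V|{L}) ⇒ V ⊥̸ M | {L}.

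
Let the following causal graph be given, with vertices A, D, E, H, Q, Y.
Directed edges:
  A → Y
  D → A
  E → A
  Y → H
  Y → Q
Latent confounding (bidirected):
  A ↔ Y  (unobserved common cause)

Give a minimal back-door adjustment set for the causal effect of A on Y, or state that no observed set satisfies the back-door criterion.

desc(A)\{A}={H,Q,Y}; candidates ⊆ {D,E}.
A↔Y: latent back-door arc(s) into A.
size 0: {}; under {} A still reaches {D,E,H,Q,Y} ∋ Y.
size 1: {D}, {E}; under {D} A still reaches {E,H,Q,Y} ∋ Y.
size 2: {D,E}; under {D,E} A still reaches {H,Q,Y} ∋ Y.
A↔Y cannot be blocked by any observed set — no back-door set.

A→Y: no observed back-door set.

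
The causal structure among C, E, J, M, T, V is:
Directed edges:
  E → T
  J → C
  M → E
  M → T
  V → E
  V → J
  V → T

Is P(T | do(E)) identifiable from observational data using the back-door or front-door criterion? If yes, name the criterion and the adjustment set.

P(T|do(E)): backdoor, adjust for {M, V}.

desc(E)\{E}={T}; candidates ⊆ {C,J,M,V}.
size 0: {}; under {} E still reaches {C,J,M,T,V} ∋ T.
size 1: {C}, {J}, {M} …(+1); under {C} E still reaches {J,M,T,V} ∋ T.
{M,V}: E⊥T given {M,V} in G with E→· removed — back-door holds.
P(T|do(E)) = Σ_{M,V} P(T|E,M,V)·P(M,V).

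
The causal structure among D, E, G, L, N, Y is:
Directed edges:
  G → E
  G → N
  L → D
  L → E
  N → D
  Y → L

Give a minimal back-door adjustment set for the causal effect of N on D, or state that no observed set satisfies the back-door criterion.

desc(N)\{N}={D}; candidates ⊆ {E,G,L,Y}.
∅: N⊥D given ∅ in G with N→· removed — back-door holds.

N→D: minimal back-door set ∅.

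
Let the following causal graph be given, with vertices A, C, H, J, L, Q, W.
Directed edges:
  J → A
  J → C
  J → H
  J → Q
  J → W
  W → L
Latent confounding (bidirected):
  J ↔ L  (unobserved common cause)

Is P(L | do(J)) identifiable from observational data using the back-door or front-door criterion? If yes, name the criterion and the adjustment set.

desc(J)\{J}={A,C,H,L,Q,W}; candidates ⊆ {—}.
J↔L: latent back-door arc(s) into J.
size 0: {}; under {} J still reaches {L} ∋ L.
J↔L cannot be blocked by any observed set — no back-door set.
{W}: (i) intercepts every directed J→L path; (ii) no back-door J→{W}; (iii) {J} blocks every back-door {W}→L. Front-door holds.
P(L|do(J)) = Σ_{W} P(W|J) Σ_{J'} P(L|W,J')P(J').

P(L|do(J)): frontdoor, adjust for {W}.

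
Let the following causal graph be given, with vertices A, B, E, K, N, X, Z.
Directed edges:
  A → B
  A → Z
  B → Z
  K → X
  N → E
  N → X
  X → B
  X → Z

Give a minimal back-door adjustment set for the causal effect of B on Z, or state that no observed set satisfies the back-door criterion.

desc(B)\{B}={Z}; candidates ⊆ {A,E,K,N,X}.
size 0: {}; under {} B still reaches {A,E,K,N,X,Z} ∋ Z.
size 1: {A}, {E}, {K} …(+2); under {A} B still reaches {E,K,N,X,Z} ∋ Z.
{A,X}: B⊥Z given {A,X} in G with B→· removed — back-door holds.

B→Z: minimal back-door set {A, X}.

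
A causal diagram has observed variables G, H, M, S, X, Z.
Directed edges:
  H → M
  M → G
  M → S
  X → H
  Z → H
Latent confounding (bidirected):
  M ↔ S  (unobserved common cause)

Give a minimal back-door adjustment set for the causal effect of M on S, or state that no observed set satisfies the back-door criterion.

desc(M)\{M}={G,S}; candidates ⊆ {H,X,Z}.
M↔S: latent back-door arc(s) into M.
size 0: {}; under {} M still reaches {H,S,X,Z} ∋ S.
size 1: {H}, {X}, {Z}; under {H} M still reaches {S} ∋ S.
size 2: {H,X}, {H,Z}, {X,Z}; under {H,X} M still reaches {S} ∋ S.
M↔S cannot be blocked by any observed set — no back-door set.

M→S: no observed back-door set.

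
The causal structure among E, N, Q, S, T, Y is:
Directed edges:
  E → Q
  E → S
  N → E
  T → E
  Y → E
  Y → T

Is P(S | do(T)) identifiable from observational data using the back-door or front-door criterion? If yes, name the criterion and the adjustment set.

desc(T)\{T}={E,Q,S}; candidates ⊆ {N,Y}.
size 0: {}; under {} T still reaches {E,Q,S,Y} ∋ S.
{Y}: T⊥S given {Y} in G with T→· removed — back-door holds.
P(S|do(T)) = Σ_{Y} P(S|T,Y)·P(Y).

P(S|do(T)): backdoor, adjust for {Y}.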